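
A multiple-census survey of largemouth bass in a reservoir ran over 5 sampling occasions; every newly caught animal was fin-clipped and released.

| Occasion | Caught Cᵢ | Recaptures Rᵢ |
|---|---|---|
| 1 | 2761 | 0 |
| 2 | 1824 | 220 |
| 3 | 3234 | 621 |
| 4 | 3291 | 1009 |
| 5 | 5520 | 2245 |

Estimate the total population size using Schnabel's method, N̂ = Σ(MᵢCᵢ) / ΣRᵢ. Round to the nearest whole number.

Marked at large before each occasion: Mᵢ = Σⱼ<ᵢ (Cⱼ − Rⱼ) → M1=0, M2=2761, M3=4365, M4=6978, M5=9260
Σ MᵢCᵢ = 0·2761 + 2761·1824 + 4365·3234 + 6978·3291 + 9260·5520 = 0 + 5036064 + 14116410 + 22964598 + 51115200 = 93232272
Σ Rᵢ = 0 + 220 + 621 + 1009 + 2245 = 4095
N̂ = 93232272 / 4095 ≈ 22767.3 → 22767

N ≈ 22,767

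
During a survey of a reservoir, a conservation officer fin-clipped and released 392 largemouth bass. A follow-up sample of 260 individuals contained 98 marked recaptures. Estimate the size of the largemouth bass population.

N = (392 × 260) / 98 = 101920 / 98 = 1040

N = 1040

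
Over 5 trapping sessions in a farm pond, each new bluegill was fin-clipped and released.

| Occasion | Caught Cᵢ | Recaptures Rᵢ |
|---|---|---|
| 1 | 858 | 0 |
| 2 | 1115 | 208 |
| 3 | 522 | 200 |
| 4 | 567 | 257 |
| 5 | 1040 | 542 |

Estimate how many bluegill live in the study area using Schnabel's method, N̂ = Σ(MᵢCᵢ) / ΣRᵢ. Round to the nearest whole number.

Marked at large before each occasion: Mᵢ = Σⱼ<ᵢ (Cⱼ − Rⱼ) → M1=0, M2=858, M3=1765, M4=2087, M5=2397
Σ MᵢCᵢ = 0·858 + 858·1115 + 1765·522 + 2087·567 + 2397·1040 = 0 + 956670 + 921330 + 1183329 + 2492880 = 5554209
Σ Rᵢ = 0 + 208 + 200 + 257 + 542 = 1207
N̂ = 5554209 / 1207 ≈ 4601.7 → 4602

N ≈ 4602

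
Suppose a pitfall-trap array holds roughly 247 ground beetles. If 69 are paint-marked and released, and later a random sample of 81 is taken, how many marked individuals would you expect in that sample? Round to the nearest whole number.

expected recaptures ≈ 23

Expected recaptures E[R] = M·C / N.
E[R] = 69 × 81 / 247 = 5589 / 247 ≈ 22.6 → 23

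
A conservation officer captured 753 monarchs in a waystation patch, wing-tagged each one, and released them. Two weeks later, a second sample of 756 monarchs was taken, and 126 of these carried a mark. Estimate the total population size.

N = 4518

N = (753 × 756) / 126 = 569268 / 126 = 4518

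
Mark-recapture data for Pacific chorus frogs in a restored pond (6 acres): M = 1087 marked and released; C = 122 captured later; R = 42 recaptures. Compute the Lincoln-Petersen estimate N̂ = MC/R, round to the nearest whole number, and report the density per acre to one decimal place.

N̂ = 1087·122/42 = 132614/42 ≈ 3157.48 → 3157
Density = N̂ / area = 3157 / 6 ≈ 526.17 → 526.2 per acre

density ≈ 526.2 Pacific chorus frogs per acre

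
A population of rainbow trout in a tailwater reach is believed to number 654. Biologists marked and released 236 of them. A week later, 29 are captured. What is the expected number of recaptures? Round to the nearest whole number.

The marked fraction of the population is 236/654, so in a sample of 29 expect C·(M/N) marked.
E[R] = 236 × 29 / 654 = 6844 / 654 ≈ 10.46 → 10

expected recaptures ≈ 10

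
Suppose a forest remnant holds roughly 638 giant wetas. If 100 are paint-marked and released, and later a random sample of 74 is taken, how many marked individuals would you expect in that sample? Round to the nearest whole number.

expected recaptures ≈ 12

The marked fraction of the population is 100/638, so in a sample of 74 expect C·(M/N) marked.
E[R] = 100 × 74 / 638 = 7400 / 638 ≈ 11.6 → 12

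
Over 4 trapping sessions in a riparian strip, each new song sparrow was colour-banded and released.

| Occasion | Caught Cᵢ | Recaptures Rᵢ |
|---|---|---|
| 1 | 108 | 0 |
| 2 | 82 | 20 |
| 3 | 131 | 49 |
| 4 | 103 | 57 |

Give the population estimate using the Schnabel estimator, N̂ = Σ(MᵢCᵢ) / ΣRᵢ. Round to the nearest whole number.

Marked at large before each occasion: Mᵢ = Σⱼ<ᵢ (Cⱼ − Rⱼ) → M1=0, M2=108, M3=170, M4=252
Σ MᵢCᵢ = 0·108 + 108·82 + 170·131 + 252·103 = 0 + 8856 + 22270 + 25956 = 57082
Σ Rᵢ = 0 + 20 + 49 + 57 = 126
N̂ = 57082 / 126 ≈ 453.0 → 453

N ≈ 453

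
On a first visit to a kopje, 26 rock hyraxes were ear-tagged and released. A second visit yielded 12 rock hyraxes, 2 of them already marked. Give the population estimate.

N = 156

The marked fraction in the recapture sample should equal the marked fraction in the population: 2/12 = 26/N.
N = (26 × 12) / 2 = 312 / 2 = 156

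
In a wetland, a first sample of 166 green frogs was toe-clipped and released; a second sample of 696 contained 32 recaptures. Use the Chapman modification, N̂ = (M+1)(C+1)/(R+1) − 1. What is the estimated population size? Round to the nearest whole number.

N ≈ 3526

N̂ = (166+1)(696+1)/(32+1) − 1 = 167·697/33 − 1
= 116399/33 − 1 ≈ 3527.2 − 1 ≈ 3526.2 → 3526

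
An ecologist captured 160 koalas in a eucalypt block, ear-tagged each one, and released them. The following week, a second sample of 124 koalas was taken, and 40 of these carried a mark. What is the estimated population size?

N = 496

The marked fraction in the recapture sample should equal the marked fraction in the population: 40/124 = 160/N.
N = (160 × 124) / 40 = 19840 / 40 = 496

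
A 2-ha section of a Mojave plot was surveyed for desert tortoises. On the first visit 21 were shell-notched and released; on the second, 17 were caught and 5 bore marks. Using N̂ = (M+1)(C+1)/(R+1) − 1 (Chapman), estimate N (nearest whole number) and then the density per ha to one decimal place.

density ≈ 32.5 desert tortoises per ha

N̂ = 22·18/6 − 1 = 396/6 − 1 = 65
Density = N̂ / area = 65 / 2 ≈ 32.50 → 32.5 per ha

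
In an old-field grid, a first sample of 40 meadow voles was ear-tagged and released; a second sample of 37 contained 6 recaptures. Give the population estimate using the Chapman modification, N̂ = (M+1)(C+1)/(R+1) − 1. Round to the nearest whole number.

N̂ = (40+1)(37+1)/(6+1) − 1 = 41·38/7 − 1
= 1558/7 − 1 ≈ 222.6 − 1 ≈ 221.6 → 222

N ≈ 222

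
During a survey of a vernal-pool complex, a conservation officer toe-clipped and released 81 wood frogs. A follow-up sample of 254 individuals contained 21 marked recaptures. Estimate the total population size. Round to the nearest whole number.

N ≈ 980

Lincoln-Petersen assumes M/N = R/C, so N = M·C / R.
N = (81 × 254) / 21 = 20574 / 21 ≈ 979.7 → 980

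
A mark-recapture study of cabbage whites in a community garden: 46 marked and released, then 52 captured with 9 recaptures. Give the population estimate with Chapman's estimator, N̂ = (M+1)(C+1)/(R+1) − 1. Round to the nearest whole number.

N̂ = (46+1)(52+1)/(9+1) − 1 = 47·53/10 − 1
= 2491/10 − 1 ≈ 249.1 − 1 ≈ 248.1 → 248

N ≈ 248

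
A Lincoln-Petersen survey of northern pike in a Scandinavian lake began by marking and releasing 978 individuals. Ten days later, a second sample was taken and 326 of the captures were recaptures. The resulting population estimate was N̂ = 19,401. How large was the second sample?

C = 6467

From N = M·C/R: C = N·R / M = 19401·326 / 978 = 6324726 / 978 = 6467.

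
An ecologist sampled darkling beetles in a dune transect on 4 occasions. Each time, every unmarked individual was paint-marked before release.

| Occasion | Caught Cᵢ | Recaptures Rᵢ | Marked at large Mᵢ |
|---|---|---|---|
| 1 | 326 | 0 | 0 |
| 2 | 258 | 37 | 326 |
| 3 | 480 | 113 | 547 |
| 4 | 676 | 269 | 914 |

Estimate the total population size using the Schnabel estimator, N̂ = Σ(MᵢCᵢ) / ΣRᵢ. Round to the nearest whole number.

N ≈ 2302

Σ MᵢCᵢ = 0·326 + 326·258 + 547·480 + 914·676 = 0 + 84108 + 262560 + 617864 = 964532
Σ Rᵢ = 0 + 37 + 113 + 269 = 419
N̂ = 964532 / 419 ≈ 2302.0 → 2302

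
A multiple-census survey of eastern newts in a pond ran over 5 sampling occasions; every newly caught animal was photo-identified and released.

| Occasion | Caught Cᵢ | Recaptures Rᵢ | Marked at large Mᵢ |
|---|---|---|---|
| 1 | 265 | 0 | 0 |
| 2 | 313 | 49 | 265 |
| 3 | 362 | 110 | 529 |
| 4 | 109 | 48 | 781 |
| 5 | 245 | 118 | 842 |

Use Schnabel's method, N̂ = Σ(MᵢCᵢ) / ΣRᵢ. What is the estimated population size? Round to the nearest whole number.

N ≈ 1741

Σ MᵢCᵢ = 0·265 + 265·313 + 529·362 + 781·109 + 842·245 = 0 + 82945 + 191498 + 85129 + 206290 = 565862
Σ Rᵢ = 0 + 49 + 110 + 48 + 118 = 325
N̂ = 565862 / 325 ≈ 1741.1 → 1741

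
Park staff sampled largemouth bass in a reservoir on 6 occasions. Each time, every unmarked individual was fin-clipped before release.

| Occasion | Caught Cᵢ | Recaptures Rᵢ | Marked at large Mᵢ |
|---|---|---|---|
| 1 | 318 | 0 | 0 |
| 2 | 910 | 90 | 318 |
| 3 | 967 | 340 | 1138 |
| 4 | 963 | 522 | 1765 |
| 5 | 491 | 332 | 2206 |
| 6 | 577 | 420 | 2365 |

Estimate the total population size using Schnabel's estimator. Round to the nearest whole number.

N ≈ 3250

Σ MᵢCᵢ = 0·318 + 318·910 + 1138·967 + 1765·963 + 2206·491 + 2365·577 = 0 + 289380 + 1100446 + 1699695 + 1083146 + 1364605 = 5537272
Σ Rᵢ = 0 + 90 + 340 + 522 + 332 + 420 = 1704
N̂ = 5537272 / 1704 ≈ 3249.6 → 3250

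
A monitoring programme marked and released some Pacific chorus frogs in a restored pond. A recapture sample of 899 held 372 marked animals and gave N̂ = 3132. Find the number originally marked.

M = 1296

From N = M·C/R: M = N·R / C = 3132·372 / 899 = 1165104 / 899 = 1296.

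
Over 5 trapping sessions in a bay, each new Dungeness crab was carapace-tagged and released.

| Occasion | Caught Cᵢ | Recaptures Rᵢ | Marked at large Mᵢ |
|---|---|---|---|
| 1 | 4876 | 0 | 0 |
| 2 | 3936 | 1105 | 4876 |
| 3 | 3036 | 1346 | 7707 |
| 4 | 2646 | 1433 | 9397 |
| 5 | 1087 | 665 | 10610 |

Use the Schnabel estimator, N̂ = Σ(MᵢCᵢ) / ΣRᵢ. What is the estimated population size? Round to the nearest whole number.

N ≈ 17,364

Σ MᵢCᵢ = 0·4876 + 4876·3936 + 7707·3036 + 9397·2646 + 10610·1087 = 0 + 19191936 + 23398452 + 24864462 + 11533070 = 78987920
Σ Rᵢ = 0 + 1105 + 1346 + 1433 + 665 = 4549
N̂ = 78987920 / 4549 ≈ 17363.8 → 17364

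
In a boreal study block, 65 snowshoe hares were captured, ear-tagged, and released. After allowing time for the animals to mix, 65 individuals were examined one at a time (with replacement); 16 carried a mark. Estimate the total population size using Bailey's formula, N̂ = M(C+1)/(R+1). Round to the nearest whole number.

N̂ = 65·(65+1)/(16+1) = 65·66/17 = 4290/17 ≈ 252.4 → 252

N ≈ 252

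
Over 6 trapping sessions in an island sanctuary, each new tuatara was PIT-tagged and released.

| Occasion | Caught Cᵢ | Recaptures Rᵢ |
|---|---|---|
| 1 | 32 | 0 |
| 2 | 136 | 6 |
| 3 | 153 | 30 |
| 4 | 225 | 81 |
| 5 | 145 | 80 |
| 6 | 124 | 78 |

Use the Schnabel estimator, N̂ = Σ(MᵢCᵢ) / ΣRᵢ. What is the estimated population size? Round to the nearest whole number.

Marked at large before each occasion: Mᵢ = Σⱼ<ᵢ (Cⱼ − Rⱼ) → M1=0, M2=32, M3=162, M4=285, M5=429, M6=494
Σ MᵢCᵢ = 0·32 + 32·136 + 162·153 + 285·225 + 429·145 + 494·124 = 0 + 4352 + 24786 + 64125 + 62205 + 61256 = 216724
Σ Rᵢ = 0 + 6 + 30 + 81 + 80 + 78 = 275
N̂ = 216724 / 275 ≈ 788.1 → 788

N ≈ 788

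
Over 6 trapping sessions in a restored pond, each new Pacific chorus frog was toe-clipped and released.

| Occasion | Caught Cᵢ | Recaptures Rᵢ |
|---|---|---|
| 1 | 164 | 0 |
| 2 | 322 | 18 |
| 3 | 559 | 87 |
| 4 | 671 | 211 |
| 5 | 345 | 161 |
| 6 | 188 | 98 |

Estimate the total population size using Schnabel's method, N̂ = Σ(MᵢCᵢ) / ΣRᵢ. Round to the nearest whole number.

Marked at large before each occasion: Mᵢ = Σⱼ<ᵢ (Cⱼ − Rⱼ) → M1=0, M2=164, M3=468, M4=940, M5=1400, M6=1584
Σ MᵢCᵢ = 0·164 + 164·322 + 468·559 + 940·671 + 1400·345 + 1584·188 = 0 + 52808 + 261612 + 630740 + 483000 + 297792 = 1725952
Σ Rᵢ = 0 + 18 + 87 + 211 + 161 + 98 = 575
N̂ = 1725952 / 575 ≈ 3001.7 → 3002

N ≈ 3002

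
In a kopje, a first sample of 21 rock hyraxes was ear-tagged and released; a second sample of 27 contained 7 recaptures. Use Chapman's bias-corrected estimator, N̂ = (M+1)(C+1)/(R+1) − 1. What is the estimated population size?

N = 76

N̂ = (21+1)(27+1)/(7+1) − 1 = 22·28/8 − 1
= 616/8 − 1 = 77 − 1 = 76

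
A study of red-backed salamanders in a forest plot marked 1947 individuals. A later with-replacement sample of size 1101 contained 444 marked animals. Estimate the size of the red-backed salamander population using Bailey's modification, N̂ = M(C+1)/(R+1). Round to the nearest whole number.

N ≈ 4822

N̂ = 1947·(1101+1)/(444+1) = 1947·1102/445 = 2145594/445 ≈ 4821.6 → 4822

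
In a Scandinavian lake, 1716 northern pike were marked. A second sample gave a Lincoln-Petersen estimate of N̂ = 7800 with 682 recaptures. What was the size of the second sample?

C = 3100

From N = M·C/R: C = N·R / M = 7800·682 / 1716 = 5319600 / 1716 = 3100.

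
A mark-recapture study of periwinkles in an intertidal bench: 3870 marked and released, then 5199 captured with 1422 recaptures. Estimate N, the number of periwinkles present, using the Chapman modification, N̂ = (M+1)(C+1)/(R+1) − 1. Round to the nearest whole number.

N̂ = (3870+1)(5199+1)/(1422+1) − 1 = 3871·5200/1423 − 1
= 20129200/1423 − 1 ≈ 14145.6 − 1 ≈ 14144.6 → 14145

N ≈ 14,145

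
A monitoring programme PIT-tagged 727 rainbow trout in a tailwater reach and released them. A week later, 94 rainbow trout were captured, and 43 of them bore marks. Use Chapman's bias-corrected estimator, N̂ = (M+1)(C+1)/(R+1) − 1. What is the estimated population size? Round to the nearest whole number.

N̂ = (727+1)(94+1)/(43+1) − 1 = 728·95/44 − 1
= 69160/44 − 1 ≈ 1571.8 − 1 ≈ 1570.8 → 1571

N ≈ 1571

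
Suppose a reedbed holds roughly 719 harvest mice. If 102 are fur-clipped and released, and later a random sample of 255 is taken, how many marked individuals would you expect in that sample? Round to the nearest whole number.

expected recaptures ≈ 36

Expected recaptures E[R] = M·C / N.
E[R] = 102 × 255 / 719 = 26010 / 719 ≈ 36.2 → 36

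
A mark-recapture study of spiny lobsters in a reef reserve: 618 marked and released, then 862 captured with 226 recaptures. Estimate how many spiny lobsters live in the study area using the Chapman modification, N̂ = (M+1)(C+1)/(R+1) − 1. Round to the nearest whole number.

N ≈ 2352

N̂ = (618+1)(862+1)/(226+1) − 1 = 619·863/227 − 1
= 534197/227 − 1 ≈ 2353.3 − 1 ≈ 2352.3 → 2352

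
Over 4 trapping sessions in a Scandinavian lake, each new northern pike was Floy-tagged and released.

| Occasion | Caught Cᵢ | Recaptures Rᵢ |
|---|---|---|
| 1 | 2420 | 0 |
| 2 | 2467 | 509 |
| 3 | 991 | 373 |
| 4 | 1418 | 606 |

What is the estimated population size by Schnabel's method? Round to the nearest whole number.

Marked at large before each occasion: Mᵢ = Σⱼ<ᵢ (Cⱼ − Rⱼ) → M1=0, M2=2420, M3=4378, M4=4996
Σ MᵢCᵢ = 0·2420 + 2420·2467 + 4378·991 + 4996·1418 = 0 + 5970140 + 4338598 + 7084328 = 17393066
Σ Rᵢ = 0 + 509 + 373 + 606 = 1488
N̂ = 17393066 / 1488 ≈ 11688.9 → 11689

N ≈ 11,689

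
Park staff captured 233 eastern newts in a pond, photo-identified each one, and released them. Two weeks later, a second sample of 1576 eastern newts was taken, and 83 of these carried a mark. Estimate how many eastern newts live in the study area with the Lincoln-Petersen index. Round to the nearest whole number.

N ≈ 4424

N = (233 × 1576) / 83 = 367208 / 83 ≈ 4424.2 → 4424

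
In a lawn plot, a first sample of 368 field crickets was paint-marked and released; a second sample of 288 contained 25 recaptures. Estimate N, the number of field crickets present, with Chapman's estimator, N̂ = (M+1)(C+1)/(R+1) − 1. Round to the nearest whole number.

N ≈ 4101

N̂ = (368+1)(288+1)/(25+1) − 1 = 369·289/26 − 1
= 106641/26 − 1 ≈ 4101.6 − 1 ≈ 4100.6 → 4101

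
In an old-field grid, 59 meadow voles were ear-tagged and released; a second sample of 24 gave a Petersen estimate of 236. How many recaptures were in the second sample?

From N = M·C/R: R = M·C / N = 59·24 / 236 = 1416 / 236 = 6.

R = 6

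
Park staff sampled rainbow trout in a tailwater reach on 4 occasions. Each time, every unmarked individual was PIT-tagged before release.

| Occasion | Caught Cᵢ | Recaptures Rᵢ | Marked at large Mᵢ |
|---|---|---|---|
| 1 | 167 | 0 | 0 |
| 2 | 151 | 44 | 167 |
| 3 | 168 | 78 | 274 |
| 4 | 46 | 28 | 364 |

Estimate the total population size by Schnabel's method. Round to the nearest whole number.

N ≈ 587

Σ MᵢCᵢ = 0·167 + 167·151 + 274·168 + 364·46 = 0 + 25217 + 46032 + 16744 = 87993
Σ Rᵢ = 0 + 44 + 78 + 28 = 150
N̂ = 87993 / 150 ≈ 586.6 → 587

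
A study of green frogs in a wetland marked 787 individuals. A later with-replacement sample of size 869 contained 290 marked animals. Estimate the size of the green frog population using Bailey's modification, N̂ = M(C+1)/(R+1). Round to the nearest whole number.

N̂ = 787·(869+1)/(290+1) = 787·870/291 = 684690/291 ≈ 2352.9 → 2353

N ≈ 2353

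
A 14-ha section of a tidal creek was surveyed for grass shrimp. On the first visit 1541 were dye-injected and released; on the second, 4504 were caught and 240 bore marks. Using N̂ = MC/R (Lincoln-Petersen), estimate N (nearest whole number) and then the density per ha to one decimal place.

density ≈ 2065.6 grass shrimp per ha

N̂ = 1541·4504/240 = 6940664/240 ≈ 28919.4 → 28919
Density = N̂ / area = 28919 / 14 ≈ 2065.64 → 2065.6 per ha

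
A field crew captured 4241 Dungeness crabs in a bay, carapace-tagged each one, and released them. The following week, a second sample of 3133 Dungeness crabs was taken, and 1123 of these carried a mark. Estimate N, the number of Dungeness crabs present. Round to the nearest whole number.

N ≈ 11,832

N = (4241 × 3133) / 1123 = 13287053 / 1123 ≈ 11831.7 → 11832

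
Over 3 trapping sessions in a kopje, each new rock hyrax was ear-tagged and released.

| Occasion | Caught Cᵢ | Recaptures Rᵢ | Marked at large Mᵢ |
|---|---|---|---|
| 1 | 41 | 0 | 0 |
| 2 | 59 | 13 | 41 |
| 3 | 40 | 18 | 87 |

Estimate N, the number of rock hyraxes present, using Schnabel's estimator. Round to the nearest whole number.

N ≈ 190

Σ MᵢCᵢ = 0·41 + 41·59 + 87·40 = 0 + 2419 + 3480 = 5899
Σ Rᵢ = 0 + 13 + 18 = 31
N̂ = 5899 / 31 ≈ 190.3 → 190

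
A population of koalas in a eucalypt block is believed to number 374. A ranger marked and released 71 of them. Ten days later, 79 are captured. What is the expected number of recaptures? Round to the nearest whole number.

The marked fraction of the population is 71/374, so in a sample of 79 expect C·(M/N) marked.
E[R] = 71 × 79 / 374 = 5609 / 374 ≈ 15.0 → 15

expected recaptures ≈ 15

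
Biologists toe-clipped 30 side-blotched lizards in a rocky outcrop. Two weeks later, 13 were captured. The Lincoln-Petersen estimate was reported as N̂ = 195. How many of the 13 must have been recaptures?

From N = M·C/R: R = M·C / N = 30·13 / 195 = 390 / 195 = 2.

R = 2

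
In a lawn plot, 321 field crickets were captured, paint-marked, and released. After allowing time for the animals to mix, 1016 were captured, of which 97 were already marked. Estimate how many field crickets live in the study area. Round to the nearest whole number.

N ≈ 3362

N = (321 × 1016) / 97 = 326136 / 97 ≈ 3362.2 → 3362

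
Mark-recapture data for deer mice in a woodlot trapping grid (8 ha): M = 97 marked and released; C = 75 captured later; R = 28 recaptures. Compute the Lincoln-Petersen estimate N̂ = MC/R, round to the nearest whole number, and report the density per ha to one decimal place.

density ≈ 32.5 deer mice per ha

N̂ = 97·75/28 = 7275/28 ≈ 259.8 → 260
Density = N̂ / area = 260 / 8 ≈ 32.50 → 32.5 per ha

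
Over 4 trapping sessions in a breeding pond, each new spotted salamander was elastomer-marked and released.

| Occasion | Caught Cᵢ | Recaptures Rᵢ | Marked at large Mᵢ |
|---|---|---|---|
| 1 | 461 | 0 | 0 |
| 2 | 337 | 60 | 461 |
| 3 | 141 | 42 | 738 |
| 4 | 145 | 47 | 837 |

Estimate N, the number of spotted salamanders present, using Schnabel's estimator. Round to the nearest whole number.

Σ MᵢCᵢ = 0·461 + 461·337 + 738·141 + 837·145 = 0 + 155357 + 104058 + 121365 = 380780
Σ Rᵢ = 0 + 60 + 42 + 47 = 149
N̂ = 380780 / 149 ≈ 2555.6 → 2556

N ≈ 2556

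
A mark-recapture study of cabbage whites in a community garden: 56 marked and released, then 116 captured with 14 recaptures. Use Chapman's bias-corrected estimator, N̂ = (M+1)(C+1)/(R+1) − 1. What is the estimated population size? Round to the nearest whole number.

N ≈ 444

N̂ = (56+1)(116+1)/(14+1) − 1 = 57·117/15 − 1
= 6669/15 − 1 ≈ 444.6 − 1 ≈ 443.6 → 444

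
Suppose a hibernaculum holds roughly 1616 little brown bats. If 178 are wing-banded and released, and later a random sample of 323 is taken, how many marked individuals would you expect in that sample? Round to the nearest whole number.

expected recaptures ≈ 36

The marked fraction of the population is 178/1616, so in a sample of 323 expect C·(M/N) marked.
E[R] = 178 × 323 / 1616 = 57494 / 1616 ≈ 35.6 → 36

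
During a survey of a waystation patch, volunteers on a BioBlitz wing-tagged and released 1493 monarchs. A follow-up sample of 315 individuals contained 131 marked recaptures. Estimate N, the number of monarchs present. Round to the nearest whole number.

N ≈ 3590

If marked individuals mix randomly, R/C ≈ M/N, giving N ≈ M·C/R.
N = (1493 × 315) / 131 = 470295 / 131 ≈ 3590.0 → 3590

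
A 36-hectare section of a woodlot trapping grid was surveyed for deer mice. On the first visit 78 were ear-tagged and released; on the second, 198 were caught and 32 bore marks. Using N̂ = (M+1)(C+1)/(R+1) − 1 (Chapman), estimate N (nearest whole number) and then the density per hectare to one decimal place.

density ≈ 13.2 deer mice per hectare

N̂ = 79·199/33 − 1 = 15721/33 − 1 ≈ 475.4 → 475
Density = N̂ / area = 475 / 36 ≈ 13.19 → 13.2 per hectare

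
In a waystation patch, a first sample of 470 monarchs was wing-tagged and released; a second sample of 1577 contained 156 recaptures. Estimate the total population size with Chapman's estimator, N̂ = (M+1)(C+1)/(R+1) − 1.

N̂ = (470+1)(1577+1)/(156+1) − 1 = 471·1578/157 − 1
= 743238/157 − 1 = 4734 − 1 = 4733

N = 4733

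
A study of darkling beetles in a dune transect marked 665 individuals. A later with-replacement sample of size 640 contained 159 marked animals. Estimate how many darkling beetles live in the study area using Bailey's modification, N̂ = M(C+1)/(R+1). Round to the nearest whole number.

N ≈ 2664

N̂ = 665·(640+1)/(159+1) = 665·641/160 = 426265/160 ≈ 2664.2 → 2664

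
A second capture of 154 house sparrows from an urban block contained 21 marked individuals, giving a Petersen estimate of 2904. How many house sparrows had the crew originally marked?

From N = M·C/R: M = N·R / C = 2904·21 / 154 = 60984 / 154 = 396.

M = 396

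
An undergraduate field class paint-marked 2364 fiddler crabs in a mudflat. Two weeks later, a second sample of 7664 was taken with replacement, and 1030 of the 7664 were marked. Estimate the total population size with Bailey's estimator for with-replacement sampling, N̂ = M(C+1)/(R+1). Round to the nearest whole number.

N̂ = 2364·(7664+1)/(1030+1) = 2364·7665/1031 = 18120060/1031 ≈ 17575.2 → 17575

N ≈ 17,575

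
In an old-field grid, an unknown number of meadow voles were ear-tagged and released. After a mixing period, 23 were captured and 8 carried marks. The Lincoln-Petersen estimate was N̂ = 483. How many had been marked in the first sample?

From N = M·C/R: M = N·R / C = 483·8 / 23 = 3864 / 23 = 168.

M = 168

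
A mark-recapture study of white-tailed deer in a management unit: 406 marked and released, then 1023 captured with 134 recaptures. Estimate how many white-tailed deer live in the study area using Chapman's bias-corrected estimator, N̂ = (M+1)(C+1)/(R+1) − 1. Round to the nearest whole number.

N ≈ 3086

N̂ = (406+1)(1023+1)/(134+1) − 1 = 407·1024/135 − 1
= 416768/135 − 1 ≈ 3087.2 − 1 ≈ 3086.2 → 3086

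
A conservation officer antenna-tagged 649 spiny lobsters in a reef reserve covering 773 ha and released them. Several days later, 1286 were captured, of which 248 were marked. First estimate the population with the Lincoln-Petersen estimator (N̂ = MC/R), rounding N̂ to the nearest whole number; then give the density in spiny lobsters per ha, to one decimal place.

N̂ = 649·1286/248 = 834614/248 ≈ 3365.4 → 3365
Density = N̂ / area = 3365 / 773 ≈ 4.35 → 4.4 per ha

density ≈ 4.4 spiny lobsters per ha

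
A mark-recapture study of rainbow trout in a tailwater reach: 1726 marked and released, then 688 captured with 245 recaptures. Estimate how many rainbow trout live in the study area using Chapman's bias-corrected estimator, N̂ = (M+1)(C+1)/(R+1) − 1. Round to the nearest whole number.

N ≈ 4836

N̂ = (1726+1)(688+1)/(245+1) − 1 = 1727·689/246 − 1
= 1189903/246 − 1 ≈ 4837.0 − 1 ≈ 4836.0 → 4836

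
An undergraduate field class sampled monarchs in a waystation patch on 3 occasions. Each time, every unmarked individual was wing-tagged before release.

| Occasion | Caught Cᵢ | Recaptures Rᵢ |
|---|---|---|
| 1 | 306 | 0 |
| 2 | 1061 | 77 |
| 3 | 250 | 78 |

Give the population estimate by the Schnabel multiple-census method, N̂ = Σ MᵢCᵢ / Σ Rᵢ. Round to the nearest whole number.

Marked at large before each occasion: Mᵢ = Σⱼ<ᵢ (Cⱼ − Rⱼ) → M1=0, M2=306, M3=1290
Σ MᵢCᵢ = 0·306 + 306·1061 + 1290·250 = 0 + 324666 + 322500 = 647166
Σ Rᵢ = 0 + 77 + 78 = 155
N̂ = 647166 / 155 ≈ 4175.3 → 4175

N ≈ 4175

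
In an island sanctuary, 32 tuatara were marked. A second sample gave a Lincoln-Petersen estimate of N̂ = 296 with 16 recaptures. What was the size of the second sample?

C = 148

From N = M·C/R: C = N·R / M = 296·16 / 32 = 4736 / 32 = 148.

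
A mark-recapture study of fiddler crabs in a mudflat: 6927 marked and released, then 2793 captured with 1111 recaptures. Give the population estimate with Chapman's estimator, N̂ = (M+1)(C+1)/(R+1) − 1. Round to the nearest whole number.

N̂ = (6927+1)(2793+1)/(1111+1) − 1 = 6928·2794/1112 − 1
= 19356832/1112 − 1 ≈ 17407.2 − 1 ≈ 17406.2 → 17406

N ≈ 17,406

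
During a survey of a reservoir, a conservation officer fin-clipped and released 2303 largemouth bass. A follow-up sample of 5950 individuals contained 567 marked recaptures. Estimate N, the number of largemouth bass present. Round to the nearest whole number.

N ≈ 24,167

N = (2303 × 5950) / 567 = 13702850 / 567 ≈ 24167.3 → 24167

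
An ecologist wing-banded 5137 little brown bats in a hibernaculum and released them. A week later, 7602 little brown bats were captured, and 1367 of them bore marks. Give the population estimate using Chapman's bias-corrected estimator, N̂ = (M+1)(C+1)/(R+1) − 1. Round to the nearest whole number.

N ≈ 28,555

N̂ = (5137+1)(7602+1)/(1367+1) − 1 = 5138·7603/1368 − 1
= 39064214/1368 − 1 ≈ 28555.7 − 1 ≈ 28554.7 → 28555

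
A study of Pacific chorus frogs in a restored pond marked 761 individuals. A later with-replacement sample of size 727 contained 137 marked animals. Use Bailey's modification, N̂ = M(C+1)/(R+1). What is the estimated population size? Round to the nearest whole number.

N ≈ 4015

N̂ = 761·(727+1)/(137+1) = 761·728/138 = 554008/138 ≈ 4014.6 → 4015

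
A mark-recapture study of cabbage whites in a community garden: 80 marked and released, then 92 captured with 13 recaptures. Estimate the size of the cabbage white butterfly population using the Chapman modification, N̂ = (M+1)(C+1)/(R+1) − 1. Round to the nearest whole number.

N̂ = (80+1)(92+1)/(13+1) − 1 = 81·93/14 − 1
= 7533/14 − 1 ≈ 538.1 − 1 ≈ 537.1 → 537

N ≈ 537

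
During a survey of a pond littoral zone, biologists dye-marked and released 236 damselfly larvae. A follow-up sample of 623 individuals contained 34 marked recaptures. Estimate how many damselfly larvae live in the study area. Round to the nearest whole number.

N ≈ 4324

N = (236 × 623) / 34 = 147028 / 34 ≈ 4324.4 → 4324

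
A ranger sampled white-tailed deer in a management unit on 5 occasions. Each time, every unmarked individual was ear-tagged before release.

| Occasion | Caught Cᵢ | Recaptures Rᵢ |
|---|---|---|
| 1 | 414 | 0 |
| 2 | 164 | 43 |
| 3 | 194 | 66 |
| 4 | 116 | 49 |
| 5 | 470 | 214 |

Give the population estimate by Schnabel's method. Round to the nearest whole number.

Marked at large before each occasion: Mᵢ = Σⱼ<ᵢ (Cⱼ − Rⱼ) → M1=0, M2=414, M3=535, M4=663, M5=730
Σ MᵢCᵢ = 0·414 + 414·164 + 535·194 + 663·116 + 730·470 = 0 + 67896 + 103790 + 76908 + 343100 = 591694
Σ Rᵢ = 0 + 43 + 66 + 49 + 214 = 372
N̂ = 591694 / 372 ≈ 1590.6 → 1591

N ≈ 1591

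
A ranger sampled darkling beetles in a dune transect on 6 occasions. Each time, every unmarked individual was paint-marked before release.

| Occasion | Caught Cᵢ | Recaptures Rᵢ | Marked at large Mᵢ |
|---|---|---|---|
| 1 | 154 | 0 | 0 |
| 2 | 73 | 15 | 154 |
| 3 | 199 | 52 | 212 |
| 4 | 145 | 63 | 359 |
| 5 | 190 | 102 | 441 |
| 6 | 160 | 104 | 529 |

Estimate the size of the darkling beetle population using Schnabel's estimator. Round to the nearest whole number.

Σ MᵢCᵢ = 0·154 + 154·73 + 212·199 + 359·145 + 441·190 + 529·160 = 0 + 11242 + 42188 + 52055 + 83790 + 84640 = 273915
Σ Rᵢ = 0 + 15 + 52 + 63 + 102 + 104 = 336
N̂ = 273915 / 336 ≈ 815.2 → 815

N ≈ 815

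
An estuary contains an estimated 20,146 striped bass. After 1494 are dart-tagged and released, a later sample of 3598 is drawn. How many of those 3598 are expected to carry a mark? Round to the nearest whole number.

Expected recaptures E[R] = M·C / N.
E[R] = 1494 × 3598 / 20146 = 5375412 / 20146 ≈ 266.8 → 267

expected recaptures ≈ 267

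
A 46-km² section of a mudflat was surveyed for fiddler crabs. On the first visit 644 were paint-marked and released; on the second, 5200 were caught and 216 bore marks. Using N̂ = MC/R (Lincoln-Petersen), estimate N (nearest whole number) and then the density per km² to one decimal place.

N̂ = 644·5200/216 = 3348800/216 ≈ 15503.7 → 15504
Density = N̂ / area = 15504 / 46 ≈ 337.04 → 337.0 per km²

density ≈ 337.0 fiddler crabs per km²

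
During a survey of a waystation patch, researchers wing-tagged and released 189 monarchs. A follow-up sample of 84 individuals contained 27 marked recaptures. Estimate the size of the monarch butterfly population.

If marked individuals mix randomly, R/C ≈ M/N, giving N ≈ M·C/R.
N = (189 × 84) / 27 = 15876 / 27 = 588

N = 588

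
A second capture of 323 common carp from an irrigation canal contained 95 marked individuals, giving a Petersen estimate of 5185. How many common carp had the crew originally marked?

M = 1525

From N = M·C/R: M = N·R / C = 5185·95 / 323 = 492575 / 323 = 1525.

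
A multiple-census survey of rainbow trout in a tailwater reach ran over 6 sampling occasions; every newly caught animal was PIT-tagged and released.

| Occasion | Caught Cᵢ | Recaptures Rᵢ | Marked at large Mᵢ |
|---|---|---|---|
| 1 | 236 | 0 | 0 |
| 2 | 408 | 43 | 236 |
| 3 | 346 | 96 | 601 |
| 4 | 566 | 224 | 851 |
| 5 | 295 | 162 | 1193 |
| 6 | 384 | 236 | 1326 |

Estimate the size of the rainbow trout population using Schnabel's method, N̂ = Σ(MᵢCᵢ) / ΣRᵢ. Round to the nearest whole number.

N ≈ 2164

Σ MᵢCᵢ = 0·236 + 236·408 + 601·346 + 851·566 + 1193·295 + 1326·384 = 0 + 96288 + 207946 + 481666 + 351935 + 509184 = 1647019
Σ Rᵢ = 0 + 43 + 96 + 224 + 162 + 236 = 761
N̂ = 1647019 / 761 ≈ 2164.3 → 2164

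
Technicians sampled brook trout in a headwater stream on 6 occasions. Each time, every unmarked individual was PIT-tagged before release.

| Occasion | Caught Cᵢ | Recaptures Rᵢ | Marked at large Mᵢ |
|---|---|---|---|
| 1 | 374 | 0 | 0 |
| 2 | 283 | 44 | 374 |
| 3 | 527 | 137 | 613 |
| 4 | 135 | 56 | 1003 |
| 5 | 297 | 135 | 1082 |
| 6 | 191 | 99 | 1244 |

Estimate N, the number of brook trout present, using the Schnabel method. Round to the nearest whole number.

Σ MᵢCᵢ = 0·374 + 374·283 + 613·527 + 1003·135 + 1082·297 + 1244·191 = 0 + 105842 + 323051 + 135405 + 321354 + 237604 = 1123256
Σ Rᵢ = 0 + 44 + 137 + 56 + 135 + 99 = 471
N̂ = 1123256 / 471 ≈ 2384.8 → 2385

N ≈ 2385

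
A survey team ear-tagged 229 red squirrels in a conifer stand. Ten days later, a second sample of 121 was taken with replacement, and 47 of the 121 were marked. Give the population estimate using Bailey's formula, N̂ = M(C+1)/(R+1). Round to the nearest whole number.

N̂ = 229·(121+1)/(47+1) = 229·122/48 = 27938/48 ≈ 582.0 → 582

N ≈ 582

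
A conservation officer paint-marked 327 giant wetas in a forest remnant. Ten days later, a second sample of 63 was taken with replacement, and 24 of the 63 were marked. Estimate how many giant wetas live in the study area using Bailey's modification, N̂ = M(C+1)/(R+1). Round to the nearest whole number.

N̂ = 327·(63+1)/(24+1) = 327·64/25 = 20928/25 ≈ 837.1 → 837

N ≈ 837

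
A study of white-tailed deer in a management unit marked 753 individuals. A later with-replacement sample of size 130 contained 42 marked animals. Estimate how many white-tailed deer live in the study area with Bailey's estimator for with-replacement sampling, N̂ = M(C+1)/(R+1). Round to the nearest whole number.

N̂ = 753·(130+1)/(42+1) = 753·131/43 = 98643/43 ≈ 2294.0 → 2294

N ≈ 2294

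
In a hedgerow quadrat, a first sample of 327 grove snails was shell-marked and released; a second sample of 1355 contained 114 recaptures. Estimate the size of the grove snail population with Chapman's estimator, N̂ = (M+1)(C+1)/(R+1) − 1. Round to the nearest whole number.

N̂ = (327+1)(1355+1)/(114+1) − 1 = 328·1356/115 − 1
= 444768/115 − 1 ≈ 3867.5 − 1 ≈ 3866.5 → 3867

N ≈ 3867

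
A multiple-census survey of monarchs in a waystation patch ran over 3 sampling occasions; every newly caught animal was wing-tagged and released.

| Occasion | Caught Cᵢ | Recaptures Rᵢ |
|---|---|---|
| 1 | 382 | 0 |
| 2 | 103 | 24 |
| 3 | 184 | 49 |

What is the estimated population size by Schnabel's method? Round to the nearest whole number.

Marked at large before each occasion: Mᵢ = Σⱼ<ᵢ (Cⱼ − Rⱼ) → M1=0, M2=382, M3=461
Σ MᵢCᵢ = 0·382 + 382·103 + 461·184 = 0 + 39346 + 84824 = 124170
Σ Rᵢ = 0 + 24 + 49 = 73
N̂ = 124170 / 73 ≈ 1701.0 → 1701

N ≈ 1701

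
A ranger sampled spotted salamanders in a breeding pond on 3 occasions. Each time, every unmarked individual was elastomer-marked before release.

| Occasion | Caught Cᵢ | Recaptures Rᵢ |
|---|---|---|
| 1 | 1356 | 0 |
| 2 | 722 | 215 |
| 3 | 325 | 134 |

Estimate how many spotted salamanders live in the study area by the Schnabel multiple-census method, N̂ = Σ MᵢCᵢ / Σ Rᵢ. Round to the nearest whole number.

N ≈ 4540

Marked at large before each occasion: Mᵢ = Σⱼ<ᵢ (Cⱼ − Rⱼ) → M1=0, M2=1356, M3=1863
Σ MᵢCᵢ = 0·1356 + 1356·722 + 1863·325 = 0 + 979032 + 605475 = 1584507
Σ Rᵢ = 0 + 215 + 134 = 349
N̂ = 1584507 / 349 ≈ 4540.1 → 4540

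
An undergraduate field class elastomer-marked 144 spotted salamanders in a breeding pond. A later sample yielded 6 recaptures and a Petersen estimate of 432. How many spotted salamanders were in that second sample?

From N = M·C/R: C = N·R / M = 432·6 / 144 = 2592 / 144 = 18.

C = 18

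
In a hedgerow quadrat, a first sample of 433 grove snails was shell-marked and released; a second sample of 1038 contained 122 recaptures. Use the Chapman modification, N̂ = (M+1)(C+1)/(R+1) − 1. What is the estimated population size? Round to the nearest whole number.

N ≈ 3665

N̂ = (433+1)(1038+1)/(122+1) − 1 = 434·1039/123 − 1
= 450926/123 − 1 ≈ 3666.1 − 1 ≈ 3665.1 → 3665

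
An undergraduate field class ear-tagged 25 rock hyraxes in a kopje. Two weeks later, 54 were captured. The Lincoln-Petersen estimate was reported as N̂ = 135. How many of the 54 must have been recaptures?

From N = M·C/R: R = M·C / N = 25·54 / 135 = 1350 / 135 = 10.

R = 10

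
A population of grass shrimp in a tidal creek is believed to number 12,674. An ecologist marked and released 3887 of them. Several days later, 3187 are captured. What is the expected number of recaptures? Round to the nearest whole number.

expected recaptures ≈ 977

Expected recaptures E[R] = M·C / N.
E[R] = 3887 × 3187 / 12674 = 12387869 / 12674 ≈ 977.4 → 977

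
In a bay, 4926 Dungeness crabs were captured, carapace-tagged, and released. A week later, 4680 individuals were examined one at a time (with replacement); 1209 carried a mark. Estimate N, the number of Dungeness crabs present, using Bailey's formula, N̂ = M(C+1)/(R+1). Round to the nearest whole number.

N̂ = 4926·(4680+1)/(1209+1) = 4926·4681/1210 = 23058606/1210 ≈ 19056.7 → 19057

N ≈ 19,057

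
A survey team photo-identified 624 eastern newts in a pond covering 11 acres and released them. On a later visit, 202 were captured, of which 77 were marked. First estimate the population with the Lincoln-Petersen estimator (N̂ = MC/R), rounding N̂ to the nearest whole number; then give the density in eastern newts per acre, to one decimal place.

density ≈ 148.8 eastern newts per acre

N̂ = 624·202/77 = 126048/77 ≈ 1637.0 → 1637
Density = N̂ / area = 1637 / 11 ≈ 148.82 → 148.8 per acre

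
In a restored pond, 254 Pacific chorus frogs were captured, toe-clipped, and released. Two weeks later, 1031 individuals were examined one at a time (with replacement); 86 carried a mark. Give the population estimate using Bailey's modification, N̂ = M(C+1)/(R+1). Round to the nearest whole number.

N ≈ 3013

N̂ = 254·(1031+1)/(86+1) = 254·1032/87 = 262128/87 ≈ 3013.0 → 3013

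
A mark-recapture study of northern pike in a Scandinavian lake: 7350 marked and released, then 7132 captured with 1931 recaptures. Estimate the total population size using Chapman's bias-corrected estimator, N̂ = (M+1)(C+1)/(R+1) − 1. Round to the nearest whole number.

N ≈ 27,139

N̂ = (7350+1)(7132+1)/(1931+1) − 1 = 7351·7133/1932 − 1
= 52434683/1932 − 1 ≈ 27140.1 − 1 ≈ 27139.1 → 27139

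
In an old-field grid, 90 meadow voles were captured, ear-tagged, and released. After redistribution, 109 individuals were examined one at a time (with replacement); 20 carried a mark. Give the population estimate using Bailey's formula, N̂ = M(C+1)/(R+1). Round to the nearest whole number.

N̂ = 90·(109+1)/(20+1) = 90·110/21 = 9900/21 ≈ 471.4 → 471

N ≈ 471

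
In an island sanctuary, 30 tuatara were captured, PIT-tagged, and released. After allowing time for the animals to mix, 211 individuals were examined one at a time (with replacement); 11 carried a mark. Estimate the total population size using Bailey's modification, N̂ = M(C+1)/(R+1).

N = 530

N̂ = 30·(211+1)/(11+1) = 30·212/12 = 6360/12 = 530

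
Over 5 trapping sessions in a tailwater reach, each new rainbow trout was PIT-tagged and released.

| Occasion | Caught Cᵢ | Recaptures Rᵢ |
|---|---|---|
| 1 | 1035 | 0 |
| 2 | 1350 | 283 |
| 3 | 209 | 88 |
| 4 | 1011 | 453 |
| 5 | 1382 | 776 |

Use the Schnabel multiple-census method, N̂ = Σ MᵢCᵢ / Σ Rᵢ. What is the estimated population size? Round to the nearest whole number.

Marked at large before each occasion: Mᵢ = Σⱼ<ᵢ (Cⱼ − Rⱼ) → M1=0, M2=1035, M3=2102, M4=2223, M5=2781
Σ MᵢCᵢ = 0·1035 + 1035·1350 + 2102·209 + 2223·1011 + 2781·1382 = 0 + 1397250 + 439318 + 2247453 + 3843342 = 7927363
Σ Rᵢ = 0 + 283 + 88 + 453 + 776 = 1600
N̂ = 7927363 / 1600 ≈ 4954.6 → 4955

N ≈ 4955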